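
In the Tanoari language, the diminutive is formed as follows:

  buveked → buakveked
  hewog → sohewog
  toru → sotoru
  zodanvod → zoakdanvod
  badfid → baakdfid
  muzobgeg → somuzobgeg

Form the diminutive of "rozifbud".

buveked and muzobgeg both have last vowel 'e' yet inflect differently (buakveked, somuzobgeg), so the last vowel is not what conditions the rule; the final letter is.
"rozifbud" ends in -d. The stems ending in -d (buveked → buakveked, zodanvod → zoakdanvod, badfid → baakdfid) insert -ak- after the first vowel.
So rozifbud → roakzifbud.

roakzifbud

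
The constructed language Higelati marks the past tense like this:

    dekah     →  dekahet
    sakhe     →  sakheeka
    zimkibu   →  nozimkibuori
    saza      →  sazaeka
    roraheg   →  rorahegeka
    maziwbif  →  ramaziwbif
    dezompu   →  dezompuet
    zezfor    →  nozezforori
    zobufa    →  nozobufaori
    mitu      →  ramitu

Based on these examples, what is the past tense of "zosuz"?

nozosuzori

"zosuz" begins with z-. The stems beginning with z- (zobufa → nozobufaori, zimkibu → nozimkibuori, zezfor → nozezforori) add no- … -ori around the stem.
The other patterns: stems beginning with d- add -et; stems beginning with m- add the prefix ra-; stems beginning with r- or s- add -eka.
So zosuz → nozosuzori.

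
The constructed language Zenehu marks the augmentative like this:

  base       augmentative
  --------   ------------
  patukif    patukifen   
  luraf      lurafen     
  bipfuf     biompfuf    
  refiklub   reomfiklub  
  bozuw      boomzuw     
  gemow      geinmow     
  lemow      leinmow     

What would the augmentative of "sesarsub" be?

"sesarsub" has last vowel 'u'. The stems whose last vowel is 'u' (bipfuf → biompfuf, refiklub → reomfiklub, bozuw → boomzuw) insert -om- after the first vowel.
The other patterns: stems whose last vowel is 'a' or 'i' add -en; stems whose last vowel is 'o' insert -in- after the first vowel.
So sesarsub → seomsarsub.

seomsarsub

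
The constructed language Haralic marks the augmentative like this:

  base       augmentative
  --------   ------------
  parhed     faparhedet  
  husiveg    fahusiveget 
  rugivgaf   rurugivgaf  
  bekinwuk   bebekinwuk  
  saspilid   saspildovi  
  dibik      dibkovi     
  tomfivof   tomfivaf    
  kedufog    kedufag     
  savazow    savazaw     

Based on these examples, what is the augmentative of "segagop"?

parhed and saspilid both end in -d yet inflect differently (faparhedet, saspildovi), so the final letter is not what conditions the rule; the last vowel is.
"segagop" has last vowel 'o'. The stems whose last vowel is 'o' (tomfivof → tomfivaf, kedufog → kedufag, savazow → savazaw) change the last vowel to 'a'.
The other patterns: stems whose last vowel is 'e' add fa- … -et around the stem; stems whose last vowel is 'a' or 'u' repeat the first consonant+vowel as a prefix; stems whose last vowel is 'i' delete the last vowel and add -ovi.
So segagop → segagap.

segagap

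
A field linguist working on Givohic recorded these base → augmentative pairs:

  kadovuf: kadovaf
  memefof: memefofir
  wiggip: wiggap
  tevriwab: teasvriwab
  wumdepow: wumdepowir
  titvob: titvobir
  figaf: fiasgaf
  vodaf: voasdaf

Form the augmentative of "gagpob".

titvob and tevriwab both end in -b yet inflect differently (titvobir, teasvriwab), so the final letter is not what conditions the rule; the last vowel is.
"gagpob" has last vowel 'o'. The stems whose last vowel is 'o' (memefof → memefofir, titvob → titvobir, wumdepow → wumdepowir) add -ir.
So gagpob → gagpobir.

gagpobir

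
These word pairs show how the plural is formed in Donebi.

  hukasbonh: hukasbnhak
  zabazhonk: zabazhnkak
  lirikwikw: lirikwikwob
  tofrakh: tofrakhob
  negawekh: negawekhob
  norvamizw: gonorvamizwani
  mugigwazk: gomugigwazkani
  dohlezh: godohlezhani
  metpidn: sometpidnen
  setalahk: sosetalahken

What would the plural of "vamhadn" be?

hukasbonh and tofrakh both end in -h yet inflect differently (hukasbnhak, tofrakhob), so the final letter is not what conditions the rule; the second-to-last letter is.
"vamhadn" has second-to-last letter 'd'. The one such stem in the data (metpidn → sometpidnen) adds so- … -en around the stem, so the same rule applies.
The other patterns: stems whose second-to-last letter is 'n' delete the last vowel and add -ak; stems whose second-to-last letter is 'k' add -ob; stems whose second-to-last letter is 'z' add go- … -ani around the stem.
So vamhadn → sovamhadnen.

sovamhadnen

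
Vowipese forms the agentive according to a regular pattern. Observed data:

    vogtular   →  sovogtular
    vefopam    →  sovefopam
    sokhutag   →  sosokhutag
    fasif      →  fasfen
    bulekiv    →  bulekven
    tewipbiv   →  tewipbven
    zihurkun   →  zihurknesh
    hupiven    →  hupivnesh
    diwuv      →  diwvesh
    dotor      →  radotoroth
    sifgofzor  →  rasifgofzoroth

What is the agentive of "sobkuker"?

bulekiv and diwuv both end in -v yet inflect differently (bulekven, diwvesh), so the final letter is not what conditions the rule; the last vowel is.
"sobkuker" has last vowel 'e'. The one such stem in the data (hupiven → hupivnesh) deletes the last vowel and adds -esh (as do zihurkun, diwuv), so the same rule applies.
So sobkuker → sobkukresh.

sobkukresh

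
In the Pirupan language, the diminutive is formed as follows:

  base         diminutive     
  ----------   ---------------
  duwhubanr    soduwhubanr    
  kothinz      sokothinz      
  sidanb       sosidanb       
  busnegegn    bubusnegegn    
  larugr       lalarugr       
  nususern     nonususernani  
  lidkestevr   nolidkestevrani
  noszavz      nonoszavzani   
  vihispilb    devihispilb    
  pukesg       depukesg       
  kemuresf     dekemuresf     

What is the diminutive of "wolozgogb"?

duwhubanr and larugr both end in -r yet inflect differently (soduwhubanr, lalarugr), so the final letter is not what conditions the rule; the second-to-last letter is.
"wolozgogb" has second-to-last letter 'g'. The stems whose second-to-last letter is 'g' (busnegegn → bubusnegegn, larugr → lalarugr) repeat the first consonant+vowel as a prefix.
So wolozgogb → wowolozgogb.

wowolozgogb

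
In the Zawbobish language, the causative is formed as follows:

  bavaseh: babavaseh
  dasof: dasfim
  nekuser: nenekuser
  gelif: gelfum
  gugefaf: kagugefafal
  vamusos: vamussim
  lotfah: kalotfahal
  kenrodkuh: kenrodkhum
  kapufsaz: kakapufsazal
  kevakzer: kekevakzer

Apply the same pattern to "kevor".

kevrim

gelif and dasof both end in -f yet inflect differently (gelfum, dasfim), so the final letter is not what conditions the rule; the last vowel is.
"kevor" has last vowel 'o'. The stems whose last vowel is 'o' (vamusos → vamussim, dasof → dasfim) delete the last vowel and add -im.
So kevor → kevrim.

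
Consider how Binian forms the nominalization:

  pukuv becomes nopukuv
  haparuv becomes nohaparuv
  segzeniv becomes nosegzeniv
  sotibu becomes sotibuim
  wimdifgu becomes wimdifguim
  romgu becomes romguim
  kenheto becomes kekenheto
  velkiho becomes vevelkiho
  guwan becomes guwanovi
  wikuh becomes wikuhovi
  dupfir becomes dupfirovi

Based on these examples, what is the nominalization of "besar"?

pukuv and sotibu both have last vowel 'u' yet inflect differently (nopukuv, sotibuim), so the last vowel is not what conditions the rule; the final letter is.
"besar" ends in -r. The one such stem in the data (dupfir → dupfirovi) adds -ovi, so the same rule applies.
So besar → besarovi.

besarovi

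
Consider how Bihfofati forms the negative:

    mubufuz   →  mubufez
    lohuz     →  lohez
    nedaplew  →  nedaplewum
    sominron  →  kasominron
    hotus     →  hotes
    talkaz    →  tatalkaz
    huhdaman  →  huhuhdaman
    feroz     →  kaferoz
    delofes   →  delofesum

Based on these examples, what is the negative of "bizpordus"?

bizpordes

talkaz and mubufuz both end in -z yet inflect differently (tatalkaz, mubufez), so the final letter is not what conditions the rule; the last vowel is.
"bizpordus" has last vowel 'u'. The stems whose last vowel is 'u' (mubufuz → mubufez, lohuz → lohez, hotus → hotes) change the last vowel to 'e'.
The other patterns: stems whose last vowel is 'e' add -um; stems whose last vowel is 'a' repeat the first consonant+vowel as a prefix; stems whose last vowel is 'o' add the prefix ka-.
So bizpordus → bizpordes.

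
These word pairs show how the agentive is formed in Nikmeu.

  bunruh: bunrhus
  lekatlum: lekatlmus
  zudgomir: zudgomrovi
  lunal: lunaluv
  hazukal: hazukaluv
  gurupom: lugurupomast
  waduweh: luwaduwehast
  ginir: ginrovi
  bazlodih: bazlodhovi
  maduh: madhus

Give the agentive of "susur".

bazlodih and bunruh both end in -h yet inflect differently (bazlodhovi, bunrhus), so the final letter is not what conditions the rule; the last vowel is.
"susur" has last vowel 'u'. The stems whose last vowel is 'u' (bunruh → bunrhus, lekatlum → lekatlmus, maduh → madhus) delete the last vowel and add -us.
So susur → susrus.

susrus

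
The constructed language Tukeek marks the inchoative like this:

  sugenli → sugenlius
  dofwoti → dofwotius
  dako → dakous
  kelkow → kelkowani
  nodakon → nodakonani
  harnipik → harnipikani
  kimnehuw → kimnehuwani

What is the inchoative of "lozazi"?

lozazius

dako and kelkow both have last vowel 'o' yet inflect differently (dakous, kelkowani), so the last vowel is not what conditions the rule; whether the stem ends in a vowel or a consonant is.
"lozazi" ends in a vowel. The stems ending in a vowel (sugenli → sugenlius, dofwoti → dofwotius, dako → dakous) add -us.
The other pattern: stems ending in a consonant add -ani.
So lozazi → lozazius.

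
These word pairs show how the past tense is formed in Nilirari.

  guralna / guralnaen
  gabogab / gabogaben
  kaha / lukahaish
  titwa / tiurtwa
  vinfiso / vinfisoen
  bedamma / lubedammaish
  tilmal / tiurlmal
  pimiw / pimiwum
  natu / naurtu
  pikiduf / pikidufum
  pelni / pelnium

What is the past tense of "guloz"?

gulozen

kaha and titwa both end in -a yet inflect differently (lukahaish, tiurtwa), so the final letter is not what conditions the rule; the first letter is.
"guloz" begins with g-. The stems beginning with g- (gabogab → gabogaben, guralna → guralnaen) add -en.
So guloz → gulozen.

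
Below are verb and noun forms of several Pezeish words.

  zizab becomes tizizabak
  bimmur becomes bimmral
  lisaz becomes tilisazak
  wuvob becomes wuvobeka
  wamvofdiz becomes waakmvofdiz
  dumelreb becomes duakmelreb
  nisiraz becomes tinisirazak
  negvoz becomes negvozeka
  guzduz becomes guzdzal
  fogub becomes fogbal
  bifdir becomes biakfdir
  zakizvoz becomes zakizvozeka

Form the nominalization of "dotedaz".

tidotedazak

"dotedaz" has last vowel 'a'. The stems whose last vowel is 'a' (nisiraz → tinisirazak, zizab → tizizabak, lisaz → tilisazak) add ti- … -ak around the stem.
So dotedaz → tidotedazak.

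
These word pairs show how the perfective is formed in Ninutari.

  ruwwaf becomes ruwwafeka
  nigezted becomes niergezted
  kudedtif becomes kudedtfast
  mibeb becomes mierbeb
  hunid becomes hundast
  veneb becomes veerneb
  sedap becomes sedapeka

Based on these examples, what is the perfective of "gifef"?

"gifef" has last vowel 'e'. The stems whose last vowel is 'e' (veneb → veerneb, mibeb → mierbeb, nigezted → niergezted) insert -er- after the first vowel.
So gifef → gierfef.

gierfef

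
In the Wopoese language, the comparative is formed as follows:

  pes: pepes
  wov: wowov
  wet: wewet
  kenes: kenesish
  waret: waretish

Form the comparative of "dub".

"dub" has 1 vowel. The stems with 1 vowel (pes → pepes, wov → wowov, wet → wewet) repeat the first consonant+vowel as a prefix.
The other pattern: stems with 2 vowels add -ish.
So dub → dudub.

dudub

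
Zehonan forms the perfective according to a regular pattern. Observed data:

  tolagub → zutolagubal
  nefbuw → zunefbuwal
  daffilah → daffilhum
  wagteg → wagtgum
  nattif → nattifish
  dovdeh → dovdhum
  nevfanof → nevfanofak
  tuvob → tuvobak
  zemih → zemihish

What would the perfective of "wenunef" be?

tuvob and tolagub both end in -b yet inflect differently (tuvobak, zutolagubal), so the final letter is not what conditions the rule; the last vowel is.
"wenunef" has last vowel 'e'. The stems whose last vowel is 'e' (dovdeh → dovdhum, wagteg → wagtgum) delete the last vowel and add -um.
The other patterns: stems whose last vowel is 'o' add -ak; stems whose last vowel is 'u' add zu- … -al around the stem; stems whose last vowel is 'i' add -ish.
So wenunef → wenunfum.

wenunfum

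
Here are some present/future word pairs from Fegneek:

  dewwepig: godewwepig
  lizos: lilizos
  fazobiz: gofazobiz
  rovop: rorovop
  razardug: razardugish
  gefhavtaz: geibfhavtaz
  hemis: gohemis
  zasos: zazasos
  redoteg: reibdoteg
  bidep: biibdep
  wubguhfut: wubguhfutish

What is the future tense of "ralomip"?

goralomip

dewwepig and razardug both end in -g yet inflect differently (godewwepig, razardugish), so the final letter is not what conditions the rule; the last vowel is.
"ralomip" has last vowel 'i'. The stems whose last vowel is 'i' (dewwepig → godewwepig, fazobiz → gofazobiz, hemis → gohemis) add the prefix go-.
So ralomip → goralomip.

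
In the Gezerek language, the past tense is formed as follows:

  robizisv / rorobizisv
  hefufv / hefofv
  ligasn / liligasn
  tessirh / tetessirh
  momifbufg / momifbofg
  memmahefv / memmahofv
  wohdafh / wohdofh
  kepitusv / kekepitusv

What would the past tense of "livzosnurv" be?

lilivzosnurv

"livzosnurv" has second-to-last letter 'r'. The one such stem in the data (tessirh → tetessirh) repeats the first consonant+vowel as a prefix (as do kepitusv, robizisv), so the same rule applies.
The other pattern: stems whose second-to-last letter is 'f' change the last vowel to 'o'.
So livzosnurv → lilivzosnurv.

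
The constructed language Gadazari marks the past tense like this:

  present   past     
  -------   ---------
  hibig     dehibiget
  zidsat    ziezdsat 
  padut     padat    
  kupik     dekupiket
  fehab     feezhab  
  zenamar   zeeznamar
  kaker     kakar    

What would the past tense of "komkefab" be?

koezmkefab

"komkefab" has last vowel 'a'. The stems whose last vowel is 'a' (fehab → feezhab, zidsat → ziezdsat, zenamar → zeeznamar) insert -ez- after the first vowel.
So komkefab → koezmkefab.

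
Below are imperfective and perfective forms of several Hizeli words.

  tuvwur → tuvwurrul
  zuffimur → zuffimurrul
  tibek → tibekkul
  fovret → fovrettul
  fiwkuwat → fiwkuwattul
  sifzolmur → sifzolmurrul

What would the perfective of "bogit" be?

Every pair shown (tuvwur → tuvwurrul, zuffimur → zuffimurrul, tibek → tibekkul, …) follows the same rule: double the final consonant and add -ul.
So bogit → bogittul.

bogittul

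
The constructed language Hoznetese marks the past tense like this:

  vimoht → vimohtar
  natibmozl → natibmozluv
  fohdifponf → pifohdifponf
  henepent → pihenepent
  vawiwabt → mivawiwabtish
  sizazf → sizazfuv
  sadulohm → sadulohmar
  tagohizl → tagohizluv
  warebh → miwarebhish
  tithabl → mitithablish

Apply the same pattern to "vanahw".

vanahwar

tagohizl and tithabl both end in -l yet inflect differently (tagohizluv, mitithablish), so the final letter is not what conditions the rule; the second-to-last letter is.
"vanahw" has second-to-last letter 'h'. The stems whose second-to-last letter is 'h' (sadulohm → sadulohmar, vimoht → vimohtar) add -ar.
So vanahw → vanahwar.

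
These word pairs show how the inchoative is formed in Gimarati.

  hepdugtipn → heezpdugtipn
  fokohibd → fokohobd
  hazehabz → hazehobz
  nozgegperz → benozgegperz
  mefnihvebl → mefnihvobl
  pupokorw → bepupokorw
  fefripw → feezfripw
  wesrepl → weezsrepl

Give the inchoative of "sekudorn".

"sekudorn" has second-to-last letter 'r'. The stems whose second-to-last letter is 'r' (nozgegperz → benozgegperz, pupokorw → bepupokorw) add the prefix be-.
So sekudorn → besekudorn.

besekudorn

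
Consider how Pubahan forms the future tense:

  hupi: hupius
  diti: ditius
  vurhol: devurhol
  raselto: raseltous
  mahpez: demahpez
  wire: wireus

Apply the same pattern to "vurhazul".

devurhazul

vurhol and raselto both have last vowel 'o' yet inflect differently (devurhol, raseltous), so the last vowel is not what conditions the rule; whether the stem ends in a vowel or a consonant is.
"vurhazul" ends in a consonant. The stems ending in a consonant (vurhol → devurhol, mahpez → demahpez) add the prefix de-.
So vurhazul → devurhazul.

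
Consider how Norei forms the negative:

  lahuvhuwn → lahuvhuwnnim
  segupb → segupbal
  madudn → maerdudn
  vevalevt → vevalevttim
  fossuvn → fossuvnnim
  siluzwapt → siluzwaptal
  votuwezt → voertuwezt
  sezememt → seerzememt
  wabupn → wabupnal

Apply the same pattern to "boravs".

wabupn and fossuvn both end in -n yet inflect differently (wabupnal, fossuvnnim), so the final letter is not what conditions the rule; the second-to-last letter is.
"boravs" has second-to-last letter 'v'. The stems whose second-to-last letter is 'v' (fossuvn → fossuvnnim, vevalevt → vevalevttim) double the final consonant and add -im.
So boravs → boravssim.

boravssim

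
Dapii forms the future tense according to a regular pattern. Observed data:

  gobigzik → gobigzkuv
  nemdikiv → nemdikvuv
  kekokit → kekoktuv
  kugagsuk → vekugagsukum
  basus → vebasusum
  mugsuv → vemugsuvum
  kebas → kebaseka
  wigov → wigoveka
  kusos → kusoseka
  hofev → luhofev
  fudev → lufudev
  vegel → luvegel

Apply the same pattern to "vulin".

gobigzik and kugagsuk both end in -k yet inflect differently (gobigzkuv, vekugagsukum), so the final letter is not what conditions the rule; the last vowel is.
"vulin" has last vowel 'i'. The stems whose last vowel is 'i' (gobigzik → gobigzkuv, nemdikiv → nemdikvuv, kekokit → kekoktuv) delete the last vowel and add -uv.
The other patterns: stems whose last vowel is 'u' add ve- … -um around the stem; stems whose last vowel is 'a' or 'o' add -eka; stems whose last vowel is 'e' add the prefix lu-.
So vulin → vulnuv.

vulnuv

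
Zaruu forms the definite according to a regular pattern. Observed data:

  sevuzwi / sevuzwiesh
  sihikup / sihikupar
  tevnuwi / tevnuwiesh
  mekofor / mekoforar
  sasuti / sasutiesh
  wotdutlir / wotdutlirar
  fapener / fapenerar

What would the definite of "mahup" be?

"mahup" ends in -p. The one such stem in the data (sihikup → sihikupar) adds -ar, so the same rule applies.
The other pattern: stems ending in -i add -esh.
So mahup → mahupar.

mahupar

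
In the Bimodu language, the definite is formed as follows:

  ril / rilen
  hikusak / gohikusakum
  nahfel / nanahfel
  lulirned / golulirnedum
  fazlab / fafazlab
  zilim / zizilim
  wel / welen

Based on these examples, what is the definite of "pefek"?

"pefek" has 2 vowels. The stems with 2 vowels (nahfel → nanahfel, fazlab → fafazlab, zilim → zizilim) repeat the first consonant+vowel as a prefix.
So pefek → pepefek.

pepefek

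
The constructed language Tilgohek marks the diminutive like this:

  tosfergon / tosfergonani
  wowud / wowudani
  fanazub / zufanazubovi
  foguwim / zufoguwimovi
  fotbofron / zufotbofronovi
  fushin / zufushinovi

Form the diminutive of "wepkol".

"wepkol" begins with w-. The one such stem in the data (wowud → wowudani) adds -ani, so the same rule applies.
So wepkol → wepkolani.

wepkolani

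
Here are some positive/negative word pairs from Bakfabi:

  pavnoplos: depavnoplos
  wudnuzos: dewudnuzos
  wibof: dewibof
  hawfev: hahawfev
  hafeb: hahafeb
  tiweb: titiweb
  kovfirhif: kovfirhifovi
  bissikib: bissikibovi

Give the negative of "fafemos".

"fafemos" has last vowel 'o'. The stems whose last vowel is 'o' (pavnoplos → depavnoplos, wudnuzos → dewudnuzos, wibof → dewibof) add the prefix de-.
So fafemos → defafemos.

defafemos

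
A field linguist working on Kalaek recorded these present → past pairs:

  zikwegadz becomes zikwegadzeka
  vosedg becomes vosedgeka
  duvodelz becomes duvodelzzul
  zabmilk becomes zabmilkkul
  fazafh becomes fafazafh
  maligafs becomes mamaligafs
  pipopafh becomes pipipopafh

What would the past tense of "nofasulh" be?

zikwegadz and duvodelz both end in -z yet inflect differently (zikwegadzeka, duvodelzzul), so the final letter is not what conditions the rule; the second-to-last letter is.
"nofasulh" has second-to-last letter 'l'. The stems whose second-to-last letter is 'l' (duvodelz → duvodelzzul, zabmilk → zabmilkkul) double the final consonant and add -ul.
So nofasulh → nofasulhhul.

nofasulhhul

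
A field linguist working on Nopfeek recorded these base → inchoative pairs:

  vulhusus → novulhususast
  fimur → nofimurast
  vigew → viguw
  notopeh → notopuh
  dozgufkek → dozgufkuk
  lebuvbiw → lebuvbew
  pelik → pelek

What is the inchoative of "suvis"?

vigew and lebuvbiw both end in -w yet inflect differently (viguw, lebuvbew), so the final letter is not what conditions the rule; the last vowel is.
"suvis" has last vowel 'i'. The stems whose last vowel is 'i' (lebuvbiw → lebuvbew, pelik → pelek) change the last vowel to 'e'.
So suvis → suves.

suves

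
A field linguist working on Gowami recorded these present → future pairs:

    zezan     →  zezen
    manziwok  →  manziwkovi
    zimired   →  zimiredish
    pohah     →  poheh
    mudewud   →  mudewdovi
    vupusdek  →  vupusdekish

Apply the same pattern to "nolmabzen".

nolmabzenish

zimired and mudewud both end in -d yet inflect differently (zimiredish, mudewdovi), so the final letter is not what conditions the rule; the last vowel is.
"nolmabzen" has last vowel 'e'. The stems whose last vowel is 'e' (vupusdek → vupusdekish, zimired → zimiredish) add -ish.
The other patterns: stems whose last vowel is 'a' change the last vowel to 'e'; stems whose last vowel is 'o' or 'u' delete the last vowel and add -ovi.
So nolmabzen → nolmabzenish.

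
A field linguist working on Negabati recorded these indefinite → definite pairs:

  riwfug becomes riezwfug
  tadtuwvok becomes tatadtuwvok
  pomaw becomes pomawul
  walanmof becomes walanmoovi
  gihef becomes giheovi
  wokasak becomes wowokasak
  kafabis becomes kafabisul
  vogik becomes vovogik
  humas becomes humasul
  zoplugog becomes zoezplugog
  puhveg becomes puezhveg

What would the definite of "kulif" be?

gihef and puhveg both have last vowel 'e' yet inflect differently (giheovi, puezhveg), so the last vowel is not what conditions the rule; the final letter is.
"kulif" ends in -f. The stems ending in -f (gihef → giheovi, walanmof → walanmoovi) drop the final letter and add -ovi.
The other patterns: stems ending in -g insert -ez- after the first vowel; stems ending in -k repeat the first consonant+vowel as a prefix; stems ending in -s or -w add -ul.
So kulif → kuliovi.

kuliovi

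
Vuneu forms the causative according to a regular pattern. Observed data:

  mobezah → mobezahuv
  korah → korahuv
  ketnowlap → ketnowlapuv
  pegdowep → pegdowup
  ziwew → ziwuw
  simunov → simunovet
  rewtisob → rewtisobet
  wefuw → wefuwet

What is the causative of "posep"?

ketnowlap and pegdowep both end in -p yet inflect differently (ketnowlapuv, pegdowup), so the final letter is not what conditions the rule; the last vowel is.
"posep" has last vowel 'e'. The stems whose last vowel is 'e' (pegdowep → pegdowup, ziwew → ziwuw) change the last vowel to 'u'.
So posep → posup.

posup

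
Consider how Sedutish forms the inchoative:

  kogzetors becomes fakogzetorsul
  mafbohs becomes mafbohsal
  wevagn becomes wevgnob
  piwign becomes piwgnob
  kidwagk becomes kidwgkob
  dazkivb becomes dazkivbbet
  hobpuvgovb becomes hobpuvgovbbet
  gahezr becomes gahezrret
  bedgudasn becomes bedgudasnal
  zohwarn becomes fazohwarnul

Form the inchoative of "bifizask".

bifizaskal

"bifizask" has second-to-last letter 's'. The one such stem in the data (bedgudasn → bedgudasnal) adds -al, so the same rule applies.
So bifizask → bifizaskal.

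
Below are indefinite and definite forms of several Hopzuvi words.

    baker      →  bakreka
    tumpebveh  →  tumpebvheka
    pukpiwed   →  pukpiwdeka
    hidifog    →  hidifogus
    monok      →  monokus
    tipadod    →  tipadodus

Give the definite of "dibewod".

"dibewod" has last vowel 'o'. The stems whose last vowel is 'o' (hidifog → hidifogus, monok → monokus, tipadod → tipadodus) add -us.
So dibewod → dibewodus.

dibewodus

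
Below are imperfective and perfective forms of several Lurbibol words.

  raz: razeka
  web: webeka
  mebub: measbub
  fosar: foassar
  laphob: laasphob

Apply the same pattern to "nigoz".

niasgoz

web and mebub both end in -b yet inflect differently (webeka, measbub), so the final letter is not what conditions the rule; the number of vowels is.
"nigoz" has 2 vowels. The stems with 2 vowels (mebub → measbub, fosar → foassar, laphob → laasphob) insert -as- after the first vowel.
The other pattern: stems with 1 vowel add -eka.
So nigoz → niasgoz.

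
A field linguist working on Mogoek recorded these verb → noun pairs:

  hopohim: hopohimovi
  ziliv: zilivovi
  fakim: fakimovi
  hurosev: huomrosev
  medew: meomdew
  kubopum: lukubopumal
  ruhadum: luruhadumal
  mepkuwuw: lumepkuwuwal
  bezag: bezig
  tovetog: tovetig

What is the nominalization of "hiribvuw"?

luhiribvuwal

ziliv and hurosev both end in -v yet inflect differently (zilivovi, huomrosev), so the final letter is not what conditions the rule; the last vowel is.
"hiribvuw" has last vowel 'u'. The stems whose last vowel is 'u' (kubopum → lukubopumal, ruhadum → luruhadumal, mepkuwuw → lumepkuwuwal) add lu- … -al around the stem.
So hiribvuw → luhiribvuwal.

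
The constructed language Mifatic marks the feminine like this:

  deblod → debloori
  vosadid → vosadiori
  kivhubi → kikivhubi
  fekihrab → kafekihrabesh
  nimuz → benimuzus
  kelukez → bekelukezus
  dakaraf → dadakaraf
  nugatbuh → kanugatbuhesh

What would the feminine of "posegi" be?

vosadid and kivhubi both have last vowel 'i' yet inflect differently (vosadiori, kikivhubi), so the last vowel is not what conditions the rule; the final letter is.
"posegi" ends in -i. The one such stem in the data (kivhubi → kikivhubi) repeats the first consonant+vowel as a prefix (as does dakaraf), so the same rule applies.
So posegi → poposegi.

poposegi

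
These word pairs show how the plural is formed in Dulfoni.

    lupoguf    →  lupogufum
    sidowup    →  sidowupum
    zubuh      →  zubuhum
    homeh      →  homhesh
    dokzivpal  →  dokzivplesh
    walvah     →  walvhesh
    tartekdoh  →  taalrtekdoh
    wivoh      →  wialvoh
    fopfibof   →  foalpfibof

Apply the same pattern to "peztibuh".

peztibuhum

zubuh and homeh both end in -h yet inflect differently (zubuhum, homhesh), so the final letter is not what conditions the rule; the last vowel is.
"peztibuh" has last vowel 'u'. The stems whose last vowel is 'u' (lupoguf → lupogufum, sidowup → sidowupum, zubuh → zubuhum) add -um.
The other patterns: stems whose last vowel is 'a' or 'e' delete the last vowel and add -esh; stems whose last vowel is 'o' insert -al- after the first vowel.
So peztibuh → peztibuhum.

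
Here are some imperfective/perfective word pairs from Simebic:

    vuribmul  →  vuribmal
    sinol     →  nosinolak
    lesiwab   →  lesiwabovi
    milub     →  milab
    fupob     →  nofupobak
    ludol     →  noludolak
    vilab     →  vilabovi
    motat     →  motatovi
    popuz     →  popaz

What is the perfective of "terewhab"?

vilab and milub both end in -b yet inflect differently (vilabovi, milab), so the final letter is not what conditions the rule; the last vowel is.
"terewhab" has last vowel 'a'. The stems whose last vowel is 'a' (vilab → vilabovi, lesiwab → lesiwabovi, motat → motatovi) add -ovi.
The other patterns: stems whose last vowel is 'u' change the last vowel to 'a'; stems whose last vowel is 'o' add no- … -ak around the stem.
So terewhab → terewhabovi.

terewhabovi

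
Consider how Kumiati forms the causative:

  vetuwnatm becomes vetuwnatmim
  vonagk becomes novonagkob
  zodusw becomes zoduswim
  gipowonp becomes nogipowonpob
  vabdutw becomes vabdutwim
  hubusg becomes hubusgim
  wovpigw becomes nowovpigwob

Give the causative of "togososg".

wovpigw and zodusw both end in -w yet inflect differently (nowovpigwob, zoduswim), so the final letter is not what conditions the rule; the second-to-last letter is.
"togososg" has second-to-last letter 's'. The stems whose second-to-last letter is 's' (hubusg → hubusgim, zodusw → zoduswim) add -im.
So togososg → togososgim.

togososgim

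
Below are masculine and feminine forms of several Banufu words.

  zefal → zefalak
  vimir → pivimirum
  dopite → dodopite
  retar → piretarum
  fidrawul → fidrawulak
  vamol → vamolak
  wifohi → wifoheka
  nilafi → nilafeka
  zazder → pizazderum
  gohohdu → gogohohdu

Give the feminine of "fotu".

fofotu

zefal and retar both have last vowel 'a' yet inflect differently (zefalak, piretarum), so the last vowel is not what conditions the rule; the final letter is.
"fotu" ends in -u. The one such stem in the data (gohohdu → gogohohdu) repeats the first consonant+vowel as a prefix (as does dopite), so the same rule applies.
The other patterns: stems ending in -l add -ak; stems ending in -i drop the final letter and add -eka; stems ending in -r add pi- … -um around the stem.
So fotu → fofotu.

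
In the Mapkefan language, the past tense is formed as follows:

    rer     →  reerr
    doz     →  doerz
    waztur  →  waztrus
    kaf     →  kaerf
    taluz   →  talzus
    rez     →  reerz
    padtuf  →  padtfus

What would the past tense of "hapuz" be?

hapzus

padtuf and kaf both end in -f yet inflect differently (padtfus, kaerf), so the final letter is not what conditions the rule; the number of vowels is.
"hapuz" has 2 vowels. The stems with 2 vowels (waztur → waztrus, padtuf → padtfus, taluz → talzus) delete the last vowel and add -us.
The other pattern: stems with 1 vowel insert -er- after the first vowel.
So hapuz → hapzus.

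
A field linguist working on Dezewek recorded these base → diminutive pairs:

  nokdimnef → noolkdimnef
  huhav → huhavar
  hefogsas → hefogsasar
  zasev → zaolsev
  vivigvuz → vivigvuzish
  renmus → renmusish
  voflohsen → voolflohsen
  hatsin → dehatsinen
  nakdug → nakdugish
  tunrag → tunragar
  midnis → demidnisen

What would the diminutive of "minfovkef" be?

miolnfovkef

"minfovkef" has last vowel 'e'. The stems whose last vowel is 'e' (zasev → zaolsev, voflohsen → voolflohsen, nokdimnef → noolkdimnef) insert -ol- after the first vowel.
So minfovkef → miolnfovkef.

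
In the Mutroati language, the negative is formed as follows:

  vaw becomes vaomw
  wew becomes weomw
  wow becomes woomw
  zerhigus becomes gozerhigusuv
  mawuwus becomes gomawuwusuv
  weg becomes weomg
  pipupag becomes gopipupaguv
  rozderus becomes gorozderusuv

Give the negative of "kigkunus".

gokigkunusuv

"kigkunus" has 3 vowels. The stems with 3 vowels (zerhigus → gozerhigusuv, pipupag → gopipupaguv, rozderus → gorozderusuv) add go- … -uv around the stem.
The other pattern: stems with 1 vowel insert -om- after the first vowel.
So kigkunus → gokigkunusuv.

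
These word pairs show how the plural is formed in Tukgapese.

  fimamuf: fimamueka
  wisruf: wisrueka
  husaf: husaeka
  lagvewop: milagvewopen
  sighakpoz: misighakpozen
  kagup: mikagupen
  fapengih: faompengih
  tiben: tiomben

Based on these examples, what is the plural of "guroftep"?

fimamuf and kagup both have last vowel 'u' yet inflect differently (fimamueka, mikagupen), so the last vowel is not what conditions the rule; the final letter is.
"guroftep" ends in -p. The stems ending in -p (lagvewop → milagvewopen, kagup → mikagupen) add mi- … -en around the stem.
The other patterns: stems ending in -f drop the final letter and add -eka; stems ending in -h or -n insert -om- after the first vowel.
So guroftep → miguroftepen.

miguroftepen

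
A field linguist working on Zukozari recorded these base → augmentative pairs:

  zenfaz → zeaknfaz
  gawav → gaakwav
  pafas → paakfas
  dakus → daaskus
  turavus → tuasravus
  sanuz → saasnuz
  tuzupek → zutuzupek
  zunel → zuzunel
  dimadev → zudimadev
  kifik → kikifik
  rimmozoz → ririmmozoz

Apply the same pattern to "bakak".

"bakak" has last vowel 'a'. The stems whose last vowel is 'a' (zenfaz → zeaknfaz, gawav → gaakwav, pafas → paakfas) insert -ak- after the first vowel.
So bakak → baakkak.

baakkak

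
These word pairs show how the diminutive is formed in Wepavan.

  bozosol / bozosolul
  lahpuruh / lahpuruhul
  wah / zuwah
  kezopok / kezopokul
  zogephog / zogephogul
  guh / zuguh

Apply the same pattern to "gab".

zugab

wah and lahpuruh both end in -h yet inflect differently (zuwah, lahpuruhul), so the final letter is not what conditions the rule; the number of vowels is.
"gab" has 1 vowel. The stems with 1 vowel (wah → zuwah, guh → zuguh) add the prefix zu-.
The other pattern: stems with 3 vowels add -ul.
So gab → zugab.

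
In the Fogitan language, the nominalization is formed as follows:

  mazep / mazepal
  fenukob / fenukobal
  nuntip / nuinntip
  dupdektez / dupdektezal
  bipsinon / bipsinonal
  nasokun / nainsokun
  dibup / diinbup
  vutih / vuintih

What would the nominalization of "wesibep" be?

"wesibep" has last vowel 'e'. The stems whose last vowel is 'e' (dupdektez → dupdektezal, mazep → mazepal) add -al.
So wesibep → wesibepal.

wesibepal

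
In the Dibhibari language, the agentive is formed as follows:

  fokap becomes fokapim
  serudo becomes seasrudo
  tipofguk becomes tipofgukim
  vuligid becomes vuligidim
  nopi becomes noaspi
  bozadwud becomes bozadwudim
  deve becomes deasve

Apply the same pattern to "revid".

revidim

vuligid and nopi both have last vowel 'i' yet inflect differently (vuligidim, noaspi), so the last vowel is not what conditions the rule; whether the stem ends in a vowel or a consonant is.
"revid" ends in a consonant. The stems ending in a consonant (tipofguk → tipofgukim, fokap → fokapim, vuligid → vuligidim) add -im.
So revid → revidim.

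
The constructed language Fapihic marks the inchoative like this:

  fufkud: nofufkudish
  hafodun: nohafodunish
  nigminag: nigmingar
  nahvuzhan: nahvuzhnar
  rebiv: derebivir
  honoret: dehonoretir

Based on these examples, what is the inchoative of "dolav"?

dolvar

hafodun and nahvuzhan both end in -n yet inflect differently (nohafodunish, nahvuzhnar), so the final letter is not what conditions the rule; the last vowel is.
"dolav" has last vowel 'a'. The stems whose last vowel is 'a' (nigminag → nigmingar, nahvuzhan → nahvuzhnar) delete the last vowel and add -ar.
So dolav → dolvar.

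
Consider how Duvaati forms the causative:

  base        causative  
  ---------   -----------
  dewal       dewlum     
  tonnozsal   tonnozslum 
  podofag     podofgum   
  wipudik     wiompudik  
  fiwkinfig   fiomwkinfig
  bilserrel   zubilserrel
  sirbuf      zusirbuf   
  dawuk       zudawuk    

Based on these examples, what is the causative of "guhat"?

podofag and fiwkinfig both end in -g yet inflect differently (podofgum, fiomwkinfig), so the final letter is not what conditions the rule; the last vowel is.
"guhat" has last vowel 'a'. The stems whose last vowel is 'a' (dewal → dewlum, tonnozsal → tonnozslum, podofag → podofgum) delete the last vowel and add -um.
So guhat → guhtum.

guhtum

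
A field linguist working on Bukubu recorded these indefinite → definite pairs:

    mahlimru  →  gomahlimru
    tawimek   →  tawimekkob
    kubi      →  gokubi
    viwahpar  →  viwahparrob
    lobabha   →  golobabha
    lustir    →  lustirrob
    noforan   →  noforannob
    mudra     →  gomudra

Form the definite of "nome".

"nome" ends in a vowel. The stems ending in a vowel (mudra → gomudra, kubi → gokubi, lobabha → golobabha) add the prefix go-.
So nome → gonome.

gonome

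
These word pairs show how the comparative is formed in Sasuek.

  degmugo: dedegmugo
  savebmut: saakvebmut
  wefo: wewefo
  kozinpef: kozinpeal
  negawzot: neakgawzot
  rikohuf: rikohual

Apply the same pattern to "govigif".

govigial

degmugo and negawzot both have last vowel 'o' yet inflect differently (dedegmugo, neakgawzot), so the last vowel is not what conditions the rule; the final letter is.
"govigif" ends in -f. The stems ending in -f (kozinpef → kozinpeal, rikohuf → rikohual) drop the final letter and add -al.
The other patterns: stems ending in -o repeat the first consonant+vowel as a prefix; stems ending in -t insert -ak- after the first vowel.
So govigif → govigial.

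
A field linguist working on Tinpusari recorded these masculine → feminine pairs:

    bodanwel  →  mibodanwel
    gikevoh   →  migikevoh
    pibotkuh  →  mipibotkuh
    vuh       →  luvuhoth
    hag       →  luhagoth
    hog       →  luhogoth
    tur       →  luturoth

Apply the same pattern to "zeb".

luzeboth

gikevoh and vuh both end in -h yet inflect differently (migikevoh, luvuhoth), so the final letter is not what conditions the rule; the number of vowels is.
"zeb" has 1 vowel. The stems with 1 vowel (vuh → luvuhoth, hag → luhagoth, hog → luhogoth) add lu- … -oth around the stem.
The other pattern: stems with 3 vowels add the prefix mi-.
So zeb → luzeboth.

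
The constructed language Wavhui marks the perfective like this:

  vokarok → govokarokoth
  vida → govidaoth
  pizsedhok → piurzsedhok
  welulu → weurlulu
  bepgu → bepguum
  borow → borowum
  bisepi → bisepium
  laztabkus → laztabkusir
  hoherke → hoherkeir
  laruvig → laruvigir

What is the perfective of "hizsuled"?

hizsuledir

vokarok and pizsedhok both end in -k yet inflect differently (govokarokoth, piurzsedhok), so the final letter is not what conditions the rule; the first letter is.
"hizsuled" begins with h-. The one such stem in the data (hoherke → hoherkeir) adds -ir, so the same rule applies.
So hizsuled → hizsuledir.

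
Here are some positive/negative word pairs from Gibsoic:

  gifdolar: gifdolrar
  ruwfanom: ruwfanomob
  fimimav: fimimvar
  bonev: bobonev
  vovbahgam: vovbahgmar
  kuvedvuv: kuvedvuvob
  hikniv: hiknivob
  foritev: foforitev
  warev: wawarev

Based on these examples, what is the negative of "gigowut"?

gigowutob

foritev and fimimav both end in -v yet inflect differently (foforitev, fimimvar), so the final letter is not what conditions the rule; the last vowel is.
"gigowut" has last vowel 'u'. The one such stem in the data (kuvedvuv → kuvedvuvob) adds -ob, so the same rule applies.
So gigowut → gigowutob.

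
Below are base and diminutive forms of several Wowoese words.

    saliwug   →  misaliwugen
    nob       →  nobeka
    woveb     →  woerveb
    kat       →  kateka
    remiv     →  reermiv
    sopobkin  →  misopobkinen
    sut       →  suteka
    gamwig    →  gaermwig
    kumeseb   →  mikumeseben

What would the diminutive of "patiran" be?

mipatiranen

"patiran" has 3 vowels. The stems with 3 vowels (saliwug → misaliwugen, sopobkin → misopobkinen, kumeseb → mikumeseben) add mi- … -en around the stem.
So patiran → mipatiranen.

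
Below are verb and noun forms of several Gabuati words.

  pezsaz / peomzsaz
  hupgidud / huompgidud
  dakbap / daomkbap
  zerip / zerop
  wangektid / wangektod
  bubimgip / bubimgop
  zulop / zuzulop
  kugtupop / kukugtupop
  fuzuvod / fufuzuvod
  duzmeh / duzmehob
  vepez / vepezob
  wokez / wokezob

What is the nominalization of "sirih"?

siroh

dakbap and zerip both end in -p yet inflect differently (daomkbap, zerop), so the final letter is not what conditions the rule; the last vowel is.
"sirih" has last vowel 'i'. The stems whose last vowel is 'i' (zerip → zerop, wangektid → wangektod, bubimgip → bubimgop) change the last vowel to 'o'.
So sirih → siroh.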